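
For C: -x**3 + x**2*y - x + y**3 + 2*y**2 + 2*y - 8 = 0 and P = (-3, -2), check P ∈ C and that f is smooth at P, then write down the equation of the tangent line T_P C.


Tangent line at P: -16*x + 15*y - 18 = 0.

Step 1: f(-3, -2) = 0, so P lies on C.
Step 2: partial derivatives
  f_x(x, y) = -3*x**2 + 2*x*y - 1, f_y(x, y) = x**2 + 3*y**2 + 4*y + 2.
  f_x(P) = -16, f_y(P) = 15 (gradient nonzero, so P is smooth).
Step 3: tangent line at P: -16·(x − -3) + 15·(y − -2) = 0.
Expanding: -16*x + 15*y - 18 = 0.


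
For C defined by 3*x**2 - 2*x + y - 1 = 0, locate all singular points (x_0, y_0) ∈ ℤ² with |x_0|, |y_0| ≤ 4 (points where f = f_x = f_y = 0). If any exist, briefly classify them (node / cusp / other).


No singular points in the scanned grid; C is smooth there.

Compute partial derivatives:
  f_x = 6*x - 2.
  f_y = 1.
f_y = 1 is a nonzero constant, so f_y never vanishes: no point (x, y) can satisfy f = f_x = f_y = 0. In particular no (x, y) ∈ {−4, ..., 4}² is singular; the curve is smooth.


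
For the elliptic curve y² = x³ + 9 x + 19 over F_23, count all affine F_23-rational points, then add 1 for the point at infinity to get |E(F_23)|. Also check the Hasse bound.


Affine points = {(1, 11), (1, 12), (3, 2), (3, 21), (4, 2), (4, 21), (6, 6), (6, 17), (9, 1), (9, 22), (11, 0), (16, 2), (16, 21), (17, 5), (17, 18), (21, 4), (21, 19), (22, 3), (22, 20)}; affine count = 19; |E(F_23)| = 20.

Discriminant check: Δ ∝ 4a³ + 27b² = 4·9³ + 27·19² = 4·729 + 27·361 ≡ 13 (mod 23). Nonzero ⇒ E is nonsingular.
For each x ∈ F_23, compute rhs = x³ + 9·x + 19 mod 23, then count y ∈ F_23 with y² ≡ rhs.
  x = 0: rhs = 19, matching y values: none (0 points).
  x = 1: rhs = 6, matching y values: 11, 12 (2 points).
  x = 2: rhs = 22, matching y values: none (0 points).
  x = 3: rhs = 4, matching y values: 2, 21 (2 points).
  x = 4: rhs = 4, matching y values: 2, 21 (2 points).
  x = 5: rhs = 5, matching y values: none (0 points).
  x = 6: rhs = 13, matching y values: 6, 17 (2 points).
  x = 7: rhs = 11, matching y values: none (0 points).
  x = 8: rhs = 5, matching y values: none (0 points).
  x = 9: rhs = 1, matching y values: 1, 22 (2 points).
  x = 10: rhs = 5, matching y values: none (0 points).
  x = 11: rhs = 0, matching y values: 0 (1 points).
  x = 12: rhs = 15, matching y values: none (0 points).
  x = 13: rhs = 10, matching y values: none (0 points).
  x = 14: rhs = 14, matching y values: none (0 points).
  x = 15: rhs = 10, matching y values: none (0 points).
  x = 16: rhs = 4, matching y values: 2, 21 (2 points).
  x = 17: rhs = 2, matching y values: 5, 18 (2 points).
  x = 18: rhs = 10, matching y values: none (0 points).
  x = 19: rhs = 11, matching y values: none (0 points).
  x = 20: rhs = 11, matching y values: none (0 points).
  x = 21: rhs = 16, matching y values: 4, 19 (2 points).
  x = 22: rhs = 9, matching y values: 3, 20 (2 points).
Total affine count: 19.
Full point count |E(F_23)| = 19 + 1 = 20.
Hasse bound: |20 − (23+1)| = |-4| = 4 ≤ 2√23 ≈ 9.5917 ✓.


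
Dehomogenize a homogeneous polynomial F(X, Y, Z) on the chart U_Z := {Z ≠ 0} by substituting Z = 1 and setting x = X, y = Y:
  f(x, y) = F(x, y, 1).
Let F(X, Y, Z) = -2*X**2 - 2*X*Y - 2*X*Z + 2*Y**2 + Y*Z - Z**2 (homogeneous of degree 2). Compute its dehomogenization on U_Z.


f(x, y) = -2*x**2 - 2*x*y - 2*x + 2*y**2 + y - 1

On U_Z we set Z = 1. Each monomial c·X^i·Y^j·Z^k in F becomes c·x^i·y^j·1^k = c·x^i·y^j.
Substituting Z = 1: F(X, Y, 1) = -2*x**2 - 2*x*y - 2*x + 2*y**2 + y - 1.
Note: deg(f) ≤ deg(F) = 2; strict inequality happens when F is divisible by Z (lost terms).


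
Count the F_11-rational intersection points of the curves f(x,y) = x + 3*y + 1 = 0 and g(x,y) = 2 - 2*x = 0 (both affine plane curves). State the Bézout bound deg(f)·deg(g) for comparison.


Common zeros: {(1, 3)}; count = 1; Bézout bound = 1.

deg(f) = 1, deg(g) = 1, so Bézout bound = 1.
Scan x ∈ F_11. For each x, list the y ∈ F_11 with f(x, y) ≡ 0 and those with g(x, y) ≡ 0 (mod 11); the common zeros in that column are the intersection.
  x = 0: f ≡ 0 at y ∈ {7}; g ≡ 0 at y ∈ ∅; common: ∅.
  x = 1: f ≡ 0 at y ∈ {3}; g ≡ 0 at y ∈ {0, 1, 2, 3, 4, 5, 6, 7, 8, 9, 10}; common: {3}.
  x = 2: f ≡ 0 at y ∈ {10}; g ≡ 0 at y ∈ ∅; common: ∅.
  x = 3: f ≡ 0 at y ∈ {6}; g ≡ 0 at y ∈ ∅; common: ∅.
  x = 4: f ≡ 0 at y ∈ {2}; g ≡ 0 at y ∈ ∅; common: ∅.
  x = 5: f ≡ 0 at y ∈ {9}; g ≡ 0 at y ∈ ∅; common: ∅.
  x = 6: f ≡ 0 at y ∈ {5}; g ≡ 0 at y ∈ ∅; common: ∅.
  x = 7: f ≡ 0 at y ∈ {1}; g ≡ 0 at y ∈ ∅; common: ∅.
  x = 8: f ≡ 0 at y ∈ {8}; g ≡ 0 at y ∈ ∅; common: ∅.
  x = 9: f ≡ 0 at y ∈ {4}; g ≡ 0 at y ∈ ∅; common: ∅.
  x = 10: f ≡ 0 at y ∈ {0}; g ≡ 0 at y ∈ ∅; common: ∅.
Collecting: common zeros = {(1, 3)}, so the count is 1.
Comparison with the Bézout bound: 1 ≤ 1 = deg(f)·deg(g), as expected for curves with no common component (the bound is attained).


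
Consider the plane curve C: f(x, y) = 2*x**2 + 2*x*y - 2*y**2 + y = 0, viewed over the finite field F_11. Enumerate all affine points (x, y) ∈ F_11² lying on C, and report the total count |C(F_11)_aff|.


Affine F_11-points: {(0, 0), (0, 6), (1, 2), (1, 5), (2, 1), (2, 7), (5, 5), (5, 6), (8, 1), (8, 2)}; count = 10.

For each of the 121 pairs (x, y) ∈ F_11², evaluate f(x, y) mod 11. Record the zeros.
  x = 0: [0↦0, 1↦10, 2↦5, 3↦7, 4↦5, 5↦10, 6↦0, 7↦8, 8↦1, 9↦1, 10↦8]  zeros at y ∈ {0, 6}
  x = 1: [0↦2, 1↦3, 2↦0, 3↦4, 4↦4, 5↦0, 6↦3, 7↦2, 8↦8, 9↦10, 10↦8]  zeros at y ∈ {2, 5}
  x = 2: [0↦8, 1↦0, 2↦10, 3↦5, 4↦7, 5↦5, 6↦10, 7↦0, 8↦8, 9↦1, 10↦1]  zeros at y ∈ {1, 7}
  x = 3: [0↦7, 1↦1, 2↦2, 3↦10, 4↦3, 5↦3, 6↦10, 7↦2, 8↦1, 9↦7, 10↦9]  zeros at y ∈ ∅
  x = 4: [0↦10, 1↦6, 2↦9, 3↦8, 4↦3, 5↦5, 6↦3, 7↦8, 8↦9, 9↦6, 10↦10]  zeros at y ∈ ∅
  x = 5: [0↦6, 1↦4, 2↦9, 3↦10, 4↦7, 5↦0, 6↦0, 7↦7, 8↦10, 9↦9, 10↦4]  zeros at y ∈ {5, 6}
  x = 6: [0↦6, 1↦6, 2↦2, 3↦5, 4↦4, 5↦10, 6↦1, 7↦10, 8↦4, 9↦5, 10↦2]  zeros at y ∈ ∅
  x = 7: [0↦10, 1↦1, 2↦10, 3↦4, 4↦5, 5↦2, 6↦6, 7↦6, 8↦2, 9↦5, 10↦4]  zeros at y ∈ ∅
  x = 8: [0↦7, 1↦0, 2↦0, 3↦7, 4↦10, 5↦9, 6↦4, 7↦6, 8↦4, 9↦9, 10↦10]  zeros at y ∈ {1, 2}
  x = 9: [0↦8, 1↦3, 2↦5, 3↦3, 4↦8, 5↦9, 6↦6, 7↦10, 8↦10, 9↦6, 10↦9]  zeros at y ∈ ∅
  x = 10: [0↦2, 1↦10, 2↦3, 3↦3, 4↦10, 5↦2, 6↦1, 7↦7, 8↦9, 9↦7, 10↦1]  zeros at y ∈ ∅
Collecting zeros: affine points = {(0, 0), (0, 6), (1, 2), (1, 5), (2, 1), (2, 7), (5, 5), (5, 6), (8, 1), (8, 2)}.
Total count |C(F_11)_aff| = 10.


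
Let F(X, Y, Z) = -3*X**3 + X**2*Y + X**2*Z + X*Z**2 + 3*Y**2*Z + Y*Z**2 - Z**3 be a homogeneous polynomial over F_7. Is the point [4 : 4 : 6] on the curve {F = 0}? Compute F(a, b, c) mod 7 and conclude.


F(4,4,6) ≡ 6 (mod 7); P is NOT on the curve.

Evaluate F(4, 4, 6) term-by-term (mod 7).
  -3*X**3 ↦ -3·64·1·1 = -192
  X**2*Y ↦ 1·16·4·1 = 64
  X**2*Z ↦ 1·16·1·6 = 96
  X*Z**2 ↦ 1·4·1·36 = 144
  3*Y**2*Z ↦ 3·1·16·6 = 288
  Y*Z**2 ↦ 1·1·4·36 = 144
  -Z**3 ↦ -1·1·1·216 = -216
Sum: F(4, 4, 6) = (-192) + (64) + (96) + (144) + (288) + (144) + (-216) = 328.
Reducing mod 7: 328 ≡ 6 (mod 7).
Since F(a, b, c) ≡ 6 ≠ 0 (mod 7), P does NOT lie on the curve.


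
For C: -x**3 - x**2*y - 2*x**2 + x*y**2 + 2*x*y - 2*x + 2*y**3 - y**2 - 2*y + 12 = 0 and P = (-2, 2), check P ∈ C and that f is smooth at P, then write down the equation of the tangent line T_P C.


Tangent line at P: 10*x + 2*y + 16 = 0.

Step 1: f(-2, 2) = 0, so P lies on C.
Step 2: partial derivatives
  f_x(x, y) = -3*x**2 - 2*x*y - 4*x + y**2 + 2*y - 2, f_y(x, y) = -x**2 + 2*x*y + 2*x + 6*y**2 - 2*y - 2.
  f_x(P) = 10, f_y(P) = 2 (gradient nonzero, so P is smooth).
Step 3: tangent line at P: 10·(x − -2) + 2·(y − 2) = 0.
Expanding: 10*x + 2*y + 16 = 0.


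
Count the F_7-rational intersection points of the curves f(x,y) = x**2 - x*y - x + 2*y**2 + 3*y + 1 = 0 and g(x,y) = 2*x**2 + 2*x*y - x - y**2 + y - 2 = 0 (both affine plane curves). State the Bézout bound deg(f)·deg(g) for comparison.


Common zeros: ∅; count = 0; Bézout bound = 4.

deg(f) = 2, deg(g) = 2, so Bézout bound = 4.
Scan x ∈ F_7. For each x, list the y ∈ F_7 with f(x, y) ≡ 0 and those with g(x, y) ≡ 0 (mod 7); the common zeros in that column are the intersection.
  x = 0: f ≡ 0 at y ∈ {3, 6}; g ≡ 0 at y ∈ {4}; common: ∅.
  x = 1: f ≡ 0 at y ∈ ∅; g ≡ 0 at y ∈ ∅; common: ∅.
  x = 2: f ≡ 0 at y ∈ ∅; g ≡ 0 at y ∈ ∅; common: ∅.
  x = 3: f ≡ 0 at y ∈ {0}; g ≡ 0 at y ∈ ∅; common: ∅.
  x = 4: f ≡ 0 at y ∈ {1, 3}; g ≡ 0 at y ∈ ∅; common: ∅.
  x = 5: f ≡ 0 at y ∈ {0, 1}; g ≡ 0 at y ∈ ∅; common: ∅.
  x = 6: f ≡ 0 at y ∈ ∅; g ≡ 0 at y ∈ ∅; common: ∅.
Collecting: common zeros = ∅, so the count is 0.
Comparison with the Bézout bound: 0 ≤ 4 = deg(f)·deg(g), as expected for curves with no common component (the affine F_7-count falls short of the bound because intersections may lie at infinity, over extension fields, or carry multiplicity).


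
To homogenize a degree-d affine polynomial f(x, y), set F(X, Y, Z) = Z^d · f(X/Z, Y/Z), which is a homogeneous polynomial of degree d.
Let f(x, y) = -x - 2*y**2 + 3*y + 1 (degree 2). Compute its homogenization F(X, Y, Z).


F(X, Y, Z) = -X*Z - 2*Y**2 + 3*Y*Z + Z**2

deg(f) = 2.
Substitute x = X/Z, y = Y/Z into f, then multiply by Z^2.
  monomial -1·x^1·y^0 ↦ -1·X^1·Y^0·Z^1.
  monomial -2·x^0·y^2 ↦ -2·X^0·Y^2·Z^0.
  monomial 3·x^0·y^1 ↦ 3·X^0·Y^1·Z^1.
  monomial 1·x^0·y^0 ↦ 1·X^0·Y^0·Z^2.
Collecting: F(X, Y, Z) = -X*Z - 2*Y**2 + 3*Y*Z + Z**2.


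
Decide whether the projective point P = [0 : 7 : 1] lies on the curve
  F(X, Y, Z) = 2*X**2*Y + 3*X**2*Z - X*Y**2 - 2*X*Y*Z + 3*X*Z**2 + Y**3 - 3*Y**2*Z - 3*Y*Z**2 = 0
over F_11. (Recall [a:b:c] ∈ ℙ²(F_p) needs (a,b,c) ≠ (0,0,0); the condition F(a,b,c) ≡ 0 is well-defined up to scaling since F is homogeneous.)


F(0,7,1) ≡ 10 (mod 11); P is NOT on the curve.

Evaluate F(0, 7, 1) term-by-term (mod 11).
  2*X**2*Y ↦ 2·0·7·1 = 0
  3*X**2*Z ↦ 3·0·1·1 = 0
  -X*Y**2 ↦ -1·0·49·1 = 0
  -2*X*Y*Z ↦ -2·0·7·1 = 0
  3*X*Z**2 ↦ 3·0·1·1 = 0
  Y**3 ↦ 1·1·343·1 = 343
  -3*Y**2*Z ↦ -3·1·49·1 = -147
  -3*Y*Z**2 ↦ -3·1·7·1 = -21
Sum: F(0, 7, 1) = (0) + (0) + (0) + (0) + (0) + (343) + (-147) + (-21) = 175.
Reducing mod 11: 175 ≡ 10 (mod 11).
Since F(a, b, c) ≡ 10 ≠ 0 (mod 11), P does NOT lie on the curve.


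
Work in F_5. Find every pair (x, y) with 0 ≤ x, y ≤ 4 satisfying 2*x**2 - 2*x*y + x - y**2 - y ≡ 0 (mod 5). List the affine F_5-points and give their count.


Affine F_5-points: {(0, 0), (0, 4), (1, 3), (1, 4), (2, 0), (4, 3)}; count = 6.

For each of the 25 pairs (x, y) ∈ F_5², evaluate f(x, y) mod 5. Record the zeros.
  x = 0: [0↦0, 1↦3, 2↦4, 3↦3, 4↦0]  zeros at y ∈ {0, 4}
  x = 1: [0↦3, 1↦4, 2↦3, 3↦0, 4↦0]  zeros at y ∈ {3, 4}
  x = 2: [0↦0, 1↦4, 2↦1, 3↦1, 4↦4]  zeros at y ∈ {0}
  x = 3: [0↦1, 1↦3, 2↦3, 3↦1, 4↦2]  zeros at y ∈ ∅
  x = 4: [0↦1, 1↦1, 2↦4, 3↦0, 4↦4]  zeros at y ∈ {3}
Collecting zeros: affine points = {(0, 0), (0, 4), (1, 3), (1, 4), (2, 0), (4, 3)}.
Total count |C(F_5)_aff| = 6.


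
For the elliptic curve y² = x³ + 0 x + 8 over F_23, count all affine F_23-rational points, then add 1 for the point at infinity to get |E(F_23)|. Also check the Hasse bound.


Affine points = {(0, 10), (0, 13), (1, 3), (1, 20), (2, 4), (2, 19), (3, 9), (3, 14), (4, 7), (4, 16), (5, 8), (5, 15), (7, 11), (7, 12), (9, 1), (9, 22), (15, 5), (15, 18), (19, 6), (19, 17), (20, 2), (20, 21), (21, 0)}; affine count = 23; |E(F_23)| = 24.

Discriminant check: Δ ∝ 4a³ + 27b² = 4·0³ + 27·8² = 4·0 + 27·64 ≡ 3 (mod 23). Nonzero ⇒ E is nonsingular.
For each x ∈ F_23, compute rhs = x³ + 0·x + 8 mod 23, then count y ∈ F_23 with y² ≡ rhs.
  x = 0: rhs = 8, matching y values: 10, 13 (2 points).
  x = 1: rhs = 9, matching y values: 3, 20 (2 points).
  x = 2: rhs = 16, matching y values: 4, 19 (2 points).
  x = 3: rhs = 12, matching y values: 9, 14 (2 points).
  x = 4: rhs = 3, matching y values: 7, 16 (2 points).
  x = 5: rhs = 18, matching y values: 8, 15 (2 points).
  x = 6: rhs = 17, matching y values: none (0 points).
  x = 7: rhs = 6, matching y values: 11, 12 (2 points).
  x = 8: rhs = 14, matching y values: none (0 points).
  x = 9: rhs = 1, matching y values: 1, 22 (2 points).
  x = 10: rhs = 19, matching y values: none (0 points).
  x = 11: rhs = 5, matching y values: none (0 points).
  x = 12: rhs = 11, matching y values: none (0 points).
  x = 13: rhs = 20, matching y values: none (0 points).
  x = 14: rhs = 15, matching y values: none (0 points).
  x = 15: rhs = 2, matching y values: 5, 18 (2 points).
  x = 16: rhs = 10, matching y values: none (0 points).
  x = 17: rhs = 22, matching y values: none (0 points).
  x = 18: rhs = 21, matching y values: none (0 points).
  x = 19: rhs = 13, matching y values: 6, 17 (2 points).
  x = 20: rhs = 4, matching y values: 2, 21 (2 points).
  x = 21: rhs = 0, matching y values: 0 (1 points).
  x = 22: rhs = 7, matching y values: none (0 points).
Total affine count: 23.
Full point count |E(F_23)| = 23 + 1 = 24.
Hasse bound: |24 − (23+1)| = |0| = 0 ≤ 2√23 ≈ 9.5917 ✓.


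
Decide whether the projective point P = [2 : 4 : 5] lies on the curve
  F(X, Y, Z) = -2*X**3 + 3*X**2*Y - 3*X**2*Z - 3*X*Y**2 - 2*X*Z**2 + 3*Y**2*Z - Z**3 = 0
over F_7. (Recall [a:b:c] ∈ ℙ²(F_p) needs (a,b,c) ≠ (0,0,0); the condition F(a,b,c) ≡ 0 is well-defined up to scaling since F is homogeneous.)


F(2,4,5) ≡ 3 (mod 7); P is NOT on the curve.

Evaluate F(2, 4, 5) term-by-term (mod 7).
  -2*X**3 ↦ -2·8·1·1 = -16
  3*X**2*Y ↦ 3·4·4·1 = 48
  -3*X**2*Z ↦ -3·4·1·5 = -60
  -3*X*Y**2 ↦ -3·2·16·1 = -96
  -2*X*Z**2 ↦ -2·2·1·25 = -100
  3*Y**2*Z ↦ 3·1·16·5 = 240
  -Z**3 ↦ -1·1·1·125 = -125
Sum: F(2, 4, 5) = (-16) + (48) + (-60) + (-96) + (-100) + (240) + (-125) = -109.
Reducing mod 7: -109 ≡ 3 (mod 7).
Since F(a, b, c) ≡ 3 ≠ 0 (mod 7), P does NOT lie on the curve.


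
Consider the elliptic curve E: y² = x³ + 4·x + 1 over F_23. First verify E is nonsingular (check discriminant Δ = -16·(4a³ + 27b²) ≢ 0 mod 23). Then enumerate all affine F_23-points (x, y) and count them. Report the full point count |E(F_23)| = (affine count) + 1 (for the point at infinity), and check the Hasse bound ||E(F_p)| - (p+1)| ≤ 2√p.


Affine points = {(0, 1), (0, 22), (1, 11), (1, 12), (4, 9), (4, 14), (5, 10), (5, 13), (7, 2), (7, 21), (8, 4), (8, 19), (10, 11), (10, 12), (12, 11), (12, 12), (14, 8), (14, 15), (15, 3), (15, 20), (19, 6), (19, 17), (20, 10), (20, 13), (21, 10), (21, 13)}; affine count = 26; |E(F_23)| = 27.

Discriminant check: Δ ∝ 4a³ + 27b² = 4·4³ + 27·1² = 4·64 + 27·1 ≡ 7 (mod 23). Nonzero ⇒ E is nonsingular.
For each x ∈ F_23, compute rhs = x³ + 4·x + 1 mod 23, then count y ∈ F_23 with y² ≡ rhs.
  x = 0: rhs = 1, matching y values: 1, 22 (2 points).
  x = 1: rhs = 6, matching y values: 11, 12 (2 points).
  x = 2: rhs = 17, matching y values: none (0 points).
  x = 3: rhs = 17, matching y values: none (0 points).
  x = 4: rhs = 12, matching y values: 9, 14 (2 points).
  x = 5: rhs = 8, matching y values: 10, 13 (2 points).
  x = 6: rhs = 11, matching y values: none (0 points).
  x = 7: rhs = 4, matching y values: 2, 21 (2 points).
  x = 8: rhs = 16, matching y values: 4, 19 (2 points).
  x = 9: rhs = 7, matching y values: none (0 points).
  x = 10: rhs = 6, matching y values: 11, 12 (2 points).
  x = 11: rhs = 19, matching y values: none (0 points).
  x = 12: rhs = 6, matching y values: 11, 12 (2 points).
  x = 13: rhs = 19, matching y values: none (0 points).
  x = 14: rhs = 18, matching y values: 8, 15 (2 points).
  x = 15: rhs = 9, matching y values: 3, 20 (2 points).
  x = 16: rhs = 21, matching y values: none (0 points).
  x = 17: rhs = 14, matching y values: none (0 points).
  x = 18: rhs = 17, matching y values: none (0 points).
  x = 19: rhs = 13, matching y values: 6, 17 (2 points).
  x = 20: rhs = 8, matching y values: 10, 13 (2 points).
  x = 21: rhs = 8, matching y values: 10, 13 (2 points).
  x = 22: rhs = 19, matching y values: none (0 points).
Total affine count: 26.
Full point count |E(F_23)| = 26 + 1 = 27.
Hasse bound: |27 − (23+1)| = |3| = 3 ≤ 2√23 ≈ 9.5917 ✓.


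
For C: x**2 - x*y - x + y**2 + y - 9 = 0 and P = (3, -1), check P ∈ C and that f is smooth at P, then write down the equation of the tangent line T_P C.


Tangent line at P: 6*x - 4*y - 22 = 0.

Step 1: f(3, -1) = 0, so P lies on C.
Step 2: partial derivatives
  f_x(x, y) = 2*x - y - 1, f_y(x, y) = -x + 2*y + 1.
  f_x(P) = 6, f_y(P) = -4 (gradient nonzero, so P is smooth).
Step 3: tangent line at P: 6·(x − 3) + -4·(y − -1) = 0.
Expanding: 6*x - 4*y - 22 = 0.


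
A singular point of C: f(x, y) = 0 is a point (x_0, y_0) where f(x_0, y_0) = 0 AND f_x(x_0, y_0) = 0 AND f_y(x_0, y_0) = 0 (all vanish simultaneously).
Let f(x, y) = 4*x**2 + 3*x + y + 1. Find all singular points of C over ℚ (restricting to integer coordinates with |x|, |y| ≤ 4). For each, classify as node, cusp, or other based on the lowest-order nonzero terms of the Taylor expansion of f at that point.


No singular points in the scanned grid; C is smooth there.

Compute partial derivatives:
  f_x = 8*x + 3.
  f_y = 1.
f_y = 1 is a nonzero constant, so f_y never vanishes: no point (x, y) can satisfy f = f_x = f_y = 0. In particular no (x, y) ∈ {−4, ..., 4}² is singular; the curve is smooth.


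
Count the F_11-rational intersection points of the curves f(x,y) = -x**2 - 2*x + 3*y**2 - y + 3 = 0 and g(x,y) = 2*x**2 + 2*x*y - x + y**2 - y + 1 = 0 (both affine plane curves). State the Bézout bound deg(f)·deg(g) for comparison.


Common zeros: {(1, 4), (8, 0)}; count = 2; Bézout bound = 4.

deg(f) = 2, deg(g) = 2, so Bézout bound = 4.
Scan x ∈ F_11. For each x, list the y ∈ F_11 with f(x, y) ≡ 0 and those with g(x, y) ≡ 0 (mod 11); the common zeros in that column are the intersection.
  x = 0: f ≡ 0 at y ∈ {7, 8}; g ≡ 0 at y ∈ ∅; common: ∅.
  x = 1: f ≡ 0 at y ∈ {0, 4}; g ≡ 0 at y ∈ {4, 6}; common: {4}.
  x = 2: f ≡ 0 at y ∈ ∅; g ≡ 0 at y ∈ {1, 7}; common: ∅.
  x = 3: f ≡ 0 at y ∈ ∅; g ≡ 0 at y ∈ {1, 5}; common: ∅.
  x = 4: f ≡ 0 at y ∈ {2}; g ≡ 0 at y ∈ ∅; common: ∅.
  x = 5: f ≡ 0 at y ∈ {2}; g ≡ 0 at y ∈ ∅; common: ∅.
  x = 6: f ≡ 0 at y ∈ ∅; g ≡ 0 at y ∈ ∅; common: ∅.
  x = 7: f ≡ 0 at y ∈ ∅; g ≡ 0 at y ∈ ∅; common: ∅.
  x = 8: f ≡ 0 at y ∈ {0, 4}; g ≡ 0 at y ∈ {0, 7}; common: {0}.
  x = 9: f ≡ 0 at y ∈ {7, 8}; g ≡ 0 at y ∈ {0, 5}; common: ∅.
  x = 10: f ≡ 0 at y ∈ ∅; g ≡ 0 at y ∈ {6, 8}; common: ∅.
Collecting: common zeros = {(1, 4), (8, 0)}, so the count is 2.
Comparison with the Bézout bound: 2 ≤ 4 = deg(f)·deg(g), as expected for curves with no common component (the affine F_11-count falls short of the bound because intersections may lie at infinity, over extension fields, or carry multiplicity).


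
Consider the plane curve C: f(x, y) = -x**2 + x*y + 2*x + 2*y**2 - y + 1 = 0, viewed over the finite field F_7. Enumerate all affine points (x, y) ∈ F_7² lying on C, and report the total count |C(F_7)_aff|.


Affine F_7-points: {(0, 2), (2, 5), (4, 0), (4, 2), (5, 0), (5, 5)}; count = 6.

For each of the 49 pairs (x, y) ∈ F_7², evaluate f(x, y) mod 7. Record the zeros.
  x = 0: [0↦1, 1↦2, 2↦0, 3↦2, 4↦1, 5↦4, 6↦4]  zeros at y ∈ {2}
  x = 1: [0↦2, 1↦4, 2↦3, 3↦6, 4↦6, 5↦3, 6↦4]  zeros at y ∈ ∅
  x = 2: [0↦1, 1↦4, 2↦4, 3↦1, 4↦2, 5↦0, 6↦2]  zeros at y ∈ {5}
  x = 3: [0↦5, 1↦2, 2↦3, 3↦1, 4↦3, 5↦2, 6↦5]  zeros at y ∈ ∅
  x = 4: [0↦0, 1↦5, 2↦0, 3↦6, 4↦2, 5↦2, 6↦6]  zeros at y ∈ {0, 2}
  x = 5: [0↦0, 1↦6, 2↦2, 3↦2, 4↦6, 5↦0, 6↦5]  zeros at y ∈ {0, 5}
  x = 6: [0↦5, 1↦5, 2↦2, 3↦3, 4↦1, 5↦3, 6↦2]  zeros at y ∈ ∅
Collecting zeros: affine points = {(0, 2), (2, 5), (4, 0), (4, 2), (5, 0), (5, 5)}.
Total count |C(F_7)_aff| = 6.


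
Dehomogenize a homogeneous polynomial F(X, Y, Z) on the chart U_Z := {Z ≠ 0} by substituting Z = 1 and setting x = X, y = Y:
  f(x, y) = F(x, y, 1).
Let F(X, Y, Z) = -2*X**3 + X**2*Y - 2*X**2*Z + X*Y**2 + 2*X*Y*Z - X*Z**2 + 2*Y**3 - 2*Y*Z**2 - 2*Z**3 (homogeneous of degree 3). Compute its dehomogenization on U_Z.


f(x, y) = -2*x**3 + x**2*y - 2*x**2 + x*y**2 + 2*x*y - x + 2*y**3 - 2*y - 2

On U_Z we set Z = 1. Each monomial c·X^i·Y^j·Z^k in F becomes c·x^i·y^j·1^k = c·x^i·y^j.
Substituting Z = 1: F(X, Y, 1) = -2*x**3 + x**2*y - 2*x**2 + x*y**2 + 2*x*y - x + 2*y**3 - 2*y - 2.
Note: deg(f) ≤ deg(F) = 3; strict inequality happens when F is divisible by Z (lost terms).


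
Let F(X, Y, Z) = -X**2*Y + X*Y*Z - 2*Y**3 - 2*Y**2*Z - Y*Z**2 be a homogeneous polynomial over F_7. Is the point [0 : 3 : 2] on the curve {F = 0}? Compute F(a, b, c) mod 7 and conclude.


F(0,3,2) ≡ 3 (mod 7); P is NOT on the curve.

Evaluate F(0, 3, 2) term-by-term (mod 7).
  -X**2*Y ↦ -1·0·3·1 = 0
  X*Y*Z ↦ 1·0·3·2 = 0
  -2*Y**3 ↦ -2·1·27·1 = -54
  -2*Y**2*Z ↦ -2·1·9·2 = -36
  -Y*Z**2 ↦ -1·1·3·4 = -12
Sum: F(0, 3, 2) = (0) + (0) + (-54) + (-36) + (-12) = -102.
Reducing mod 7: -102 ≡ 3 (mod 7).
Since F(a, b, c) ≡ 3 ≠ 0 (mod 7), P does NOT lie on the curve.


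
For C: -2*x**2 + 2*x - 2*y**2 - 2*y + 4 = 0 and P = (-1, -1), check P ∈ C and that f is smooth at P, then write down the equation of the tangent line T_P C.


Tangent line at P: 6*x + 2*y + 8 = 0.

Step 1: f(-1, -1) = 0, so P lies on C.
Step 2: partial derivatives
  f_x(x, y) = 2 - 4*x, f_y(x, y) = -4*y - 2.
  f_x(P) = 6, f_y(P) = 2 (gradient nonzero, so P is smooth).
Step 3: tangent line at P: 6·(x − -1) + 2·(y − -1) = 0.
Expanding: 6*x + 2*y + 8 = 0.


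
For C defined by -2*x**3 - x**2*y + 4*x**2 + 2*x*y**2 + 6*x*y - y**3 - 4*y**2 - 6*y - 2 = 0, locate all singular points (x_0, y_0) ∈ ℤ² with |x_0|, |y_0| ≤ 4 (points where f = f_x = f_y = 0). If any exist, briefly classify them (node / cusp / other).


Singular points: {(1, -1)}; classification: node.

Compute partial derivatives:
  f_x = -6*x**2 - 2*x*y + 8*x + 2*y**2 + 6*y.
  f_y = -x**2 + 4*x*y + 6*x - 3*y**2 - 8*y - 6.
Scan x_0 ∈ {−4, ..., 4}. For each x_0, f_y(x_0, y) is a polynomial in y; find its integer roots y ∈ {−4, ..., 4}, then test f_x and f at those candidates.
  x = -4: f_y(-4, y) = -3*y**2 - 24*y - 46; no integer root y with |y| ≤ 4.
  x = -3: f_y(-3, y) = -3*y**2 - 20*y - 33; vanishes at y ∈ {-3}. (-3, -3): f_x = -96 ≠ 0.
  x = -2: f_y(-2, y) = -3*y**2 - 16*y - 22; no integer root y with |y| ≤ 4.
  x = -1: f_y(-1, y) = -3*y**2 - 12*y - 13; no integer root y with |y| ≤ 4.
  x = 0: f_y(0, y) = -3*y**2 - 8*y - 6; no integer root y with |y| ≤ 4.
  x = 1: f_y(1, y) = -3*y**2 - 4*y - 1; vanishes at y ∈ {-1}. (1, -1): f_x = 0, f = 0 — SINGULAR.
  x = 2: f_y(2, y) = 2 - 3*y**2; no integer root y with |y| ≤ 4.
  x = 3: f_y(3, y) = -3*y**2 + 4*y + 3; no integer root y with |y| ≤ 4.
  x = 4: f_y(4, y) = -3*y**2 + 8*y + 2; no integer root y with |y| ≤ 4.
Only singular point on the grid: (1, -1).
Classify: substitute x = 1 + u, y = -1 + v and expand: f = -2*u**3 - u**2*v - u**2 + 2*u*v**2 - v**3 + v**2.
No constant or linear terms (consistent with a singular point). Quadratic part: -u**2 + v**2. Cubic part: -2*u**3 - u**2*v + 2*u*v**2 - v**3.
The quadratic part v**2 - u**2 = (v − u)(v + u) splits into two distinct linear factors, so there are two distinct tangent lines y − -1 = ±(x − 1) — this is a node (ordinary double point).
Classification: node.


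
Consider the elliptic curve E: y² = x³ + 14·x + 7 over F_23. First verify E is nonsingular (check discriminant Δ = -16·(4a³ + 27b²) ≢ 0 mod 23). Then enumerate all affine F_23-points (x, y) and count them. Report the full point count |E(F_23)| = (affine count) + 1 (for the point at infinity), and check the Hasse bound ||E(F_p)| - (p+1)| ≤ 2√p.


Affine points = {(4, 9), (4, 14), (5, 8), (5, 15), (6, 10), (6, 13), (14, 7), (14, 16), (15, 2), (15, 21), (16, 7), (16, 16), (17, 11), (17, 12), (19, 5), (19, 18)}; affine count = 16; |E(F_23)| = 17.

Discriminant check: Δ ∝ 4a³ + 27b² = 4·14³ + 27·7² = 4·2744 + 27·49 ≡ 17 (mod 23). Nonzero ⇒ E is nonsingular.
For each x ∈ F_23, compute rhs = x³ + 14·x + 7 mod 23, then count y ∈ F_23 with y² ≡ rhs.
  x = 0: rhs = 7, matching y values: none (0 points).
  x = 1: rhs = 22, matching y values: none (0 points).
  x = 2: rhs = 20, matching y values: none (0 points).
  x = 3: rhs = 7, matching y values: none (0 points).
  x = 4: rhs = 12, matching y values: 9, 14 (2 points).
  x = 5: rhs = 18, matching y values: 8, 15 (2 points).
  x = 6: rhs = 8, matching y values: 10, 13 (2 points).
  x = 7: rhs = 11, matching y values: none (0 points).
  x = 8: rhs = 10, matching y values: none (0 points).
  x = 9: rhs = 11, matching y values: none (0 points).
  x = 10: rhs = 20, matching y values: none (0 points).
  x = 11: rhs = 20, matching y values: none (0 points).
  x = 12: rhs = 17, matching y values: none (0 points).
  x = 13: rhs = 17, matching y values: none (0 points).
  x = 14: rhs = 3, matching y values: 7, 16 (2 points).
  x = 15: rhs = 4, matching y values: 2, 21 (2 points).
  x = 16: rhs = 3, matching y values: 7, 16 (2 points).
  x = 17: rhs = 6, matching y values: 11, 12 (2 points).
  x = 18: rhs = 19, matching y values: none (0 points).
  x = 19: rhs = 2, matching y values: 5, 18 (2 points).
  x = 20: rhs = 7, matching y values: none (0 points).
  x = 21: rhs = 17, matching y values: none (0 points).
  x = 22: rhs = 15, matching y values: none (0 points).
Total affine count: 16.
Full point count |E(F_23)| = 16 + 1 = 17.
Hasse bound: |17 − (23+1)| = |-7| = 7 ≤ 2√23 ≈ 9.5917 ✓.


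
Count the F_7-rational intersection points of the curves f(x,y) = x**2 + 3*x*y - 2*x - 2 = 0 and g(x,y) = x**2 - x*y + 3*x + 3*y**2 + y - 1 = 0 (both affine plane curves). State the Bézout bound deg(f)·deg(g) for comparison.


Common zeros: ∅; count = 0; Bézout bound = 4.

deg(f) = 2, deg(g) = 2, so Bézout bound = 4.
Scan x ∈ F_7. For each x, list the y ∈ F_7 with f(x, y) ≡ 0 and those with g(x, y) ≡ 0 (mod 7); the common zeros in that column are the intersection.
  x = 0: f ≡ 0 at y ∈ ∅; g ≡ 0 at y ∈ ∅; common: ∅.
  x = 1: f ≡ 0 at y ∈ {1}; g ≡ 0 at y ∈ ∅; common: ∅.
  x = 2: f ≡ 0 at y ∈ {5}; g ≡ 0 at y ∈ ∅; common: ∅.
  x = 3: f ≡ 0 at y ∈ {3}; g ≡ 0 at y ∈ ∅; common: ∅.
  x = 4: f ≡ 0 at y ∈ {3}; g ≡ 0 at y ∈ {4}; common: ∅.
  x = 5: f ≡ 0 at y ∈ {1}; g ≡ 0 at y ∈ ∅; common: ∅.
  x = 6: f ≡ 0 at y ∈ {5}; g ≡ 0 at y ∈ ∅; common: ∅.
Collecting: common zeros = ∅, so the count is 0.
Comparison with the Bézout bound: 0 ≤ 4 = deg(f)·deg(g), as expected for curves with no common component (the affine F_7-count falls short of the bound because intersections may lie at infinity, over extension fields, or carry multiplicity).


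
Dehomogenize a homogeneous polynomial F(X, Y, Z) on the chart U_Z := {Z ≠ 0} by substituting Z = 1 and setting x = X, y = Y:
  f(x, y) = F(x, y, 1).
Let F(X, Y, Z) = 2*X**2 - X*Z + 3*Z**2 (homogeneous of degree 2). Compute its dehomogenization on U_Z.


f(x, y) = 2*x**2 - x + 3

On U_Z we set Z = 1. Each monomial c·X^i·Y^j·Z^k in F becomes c·x^i·y^j·1^k = c·x^i·y^j.
Substituting Z = 1: F(X, Y, 1) = 2*x**2 - x + 3.
Note: deg(f) ≤ deg(F) = 2; strict inequality happens when F is divisible by Z (lost terms).


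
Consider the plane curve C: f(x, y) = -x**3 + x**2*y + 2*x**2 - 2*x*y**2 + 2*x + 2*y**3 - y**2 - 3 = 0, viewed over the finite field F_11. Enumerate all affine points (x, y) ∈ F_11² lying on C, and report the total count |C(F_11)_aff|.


Affine F_11-points: {(0, 8), (1, 0), (1, 1), (1, 6), (2, 3), (2, 8), (3, 2), (4, 7), (6, 1), (6, 2), (6, 9), (7, 1), (8, 8), (8, 9)}; count = 14.

For each of the 121 pairs (x, y) ∈ F_11², evaluate f(x, y) mod 11. Record the zeros.
  x = 0: [0↦8, 1↦9, 2↦9, 3↦9, 4↦10, 5↦2, 6↦8, 7↦7, 8↦0, 9↦10, 10↦5]  zeros at y ∈ {8}
  x = 1: [0↦0, 1↦0, 2↦6, 3↦8, 4↦7, 5↦4, 6↦0, 7↦7, 8↦4, 9↦3, 10↦5]  zeros at y ∈ {0, 1, 6}
  x = 2: [0↦1, 1↦2, 2↦5, 3↦0, 4↦10, 5↦3, 6↦2, 7↦8, 8↦0, 9↦1, 10↦1]  zeros at y ∈ {3, 8}
  x = 3: [0↦5, 1↦9, 2↦0, 3↦1, 4↦2, 5↦4, 6↦8, 7↦4, 8↦4, 9↦9, 10↦9]  zeros at y ∈ {2}
  x = 4: [0↦6, 1↦4, 2↦7, 3↦5, 4↦10, 5↦1, 6↦1, 7↦0, 8↦10, 9↦10, 10↦1]  zeros at y ∈ {7}
  x = 5: [0↦9, 1↦3, 2↦9, 3↦6, 4↦6, 5↦10, 6↦8, 7↦1, 8↦1, 9↦9, 10↦4]  zeros at y ∈ ∅
  x = 6: [0↦8, 1↦0, 2↦0, 3↦9, 4↦6, 5↦3, 6↦1, 7↦1, 8↦4, 9↦0, 10↦1]  zeros at y ∈ {1, 2, 9}
  x = 7: [0↦8, 1↦0, 2↦7, 3↦8, 4↦4, 5↦7, 6↦7, 7↦5, 8↦2, 9↦10, 10↦8]  zeros at y ∈ {1}
  x = 8: [0↦3, 1↦8, 2↦2, 3↦8, 4↦5, 5↦5, 6↦9, 7↦7, 8↦0, 9↦0, 10↦8]  zeros at y ∈ {8, 9}
  x = 9: [0↦9, 1↦7, 2↦1, 3↦3, 4↦3, 5↦2, 6↦1, 7↦1, 8↦3, 9↦8, 10↦6]  zeros at y ∈ ∅
  x = 10: [0↦9, 1↦2, 2↦9, 3↦9, 4↦3, 5↦3, 6↦10, 7↦3, 8↦5, 9↦6, 10↦7]  zeros at y ∈ ∅
Collecting zeros: affine points = {(0, 8), (1, 0), (1, 1), (1, 6), (2, 3), (2, 8), (3, 2), (4, 7), (6, 1), (6, 2), (6, 9), (7, 1), (8, 8), (8, 9)}.
Total count |C(F_11)_aff| = 14.


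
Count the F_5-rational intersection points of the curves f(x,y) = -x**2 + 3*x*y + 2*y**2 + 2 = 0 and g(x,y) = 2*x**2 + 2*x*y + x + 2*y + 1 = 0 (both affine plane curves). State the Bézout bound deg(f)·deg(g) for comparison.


Common zeros: {(0, 2), (1, 4)}; count = 2; Bézout bound = 4.

deg(f) = 2, deg(g) = 2, so Bézout bound = 4.
Scan x ∈ F_5. For each x, list the y ∈ F_5 with f(x, y) ≡ 0 and those with g(x, y) ≡ 0 (mod 5); the common zeros in that column are the intersection.
  x = 0: f ≡ 0 at y ∈ {2, 3}; g ≡ 0 at y ∈ {2}; common: {2}.
  x = 1: f ≡ 0 at y ∈ {2, 4}; g ≡ 0 at y ∈ {4}; common: {4}.
  x = 2: f ≡ 0 at y ∈ ∅; g ≡ 0 at y ∈ {4}; common: ∅.
  x = 3: f ≡ 0 at y ∈ ∅; g ≡ 0 at y ∈ {1}; common: ∅.
  x = 4: f ≡ 0 at y ∈ {1, 3}; g ≡ 0 at y ∈ ∅; common: ∅.
Collecting: common zeros = {(0, 2), (1, 4)}, so the count is 2.
Comparison with the Bézout bound: 2 ≤ 4 = deg(f)·deg(g), as expected for curves with no common component (the affine F_5-count falls short of the bound because intersections may lie at infinity, over extension fields, or carry multiplicity).


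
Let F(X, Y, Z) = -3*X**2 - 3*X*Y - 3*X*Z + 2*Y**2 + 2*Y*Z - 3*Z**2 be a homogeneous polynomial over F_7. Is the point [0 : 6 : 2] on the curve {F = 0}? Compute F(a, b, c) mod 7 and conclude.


F(0,6,2) ≡ 0 (mod 7); P is on the curve.

Evaluate F(0, 6, 2) term-by-term (mod 7).
  -3*X**2 ↦ -3·0·1·1 = 0
  -3*X*Y ↦ -3·0·6·1 = 0
  -3*X*Z ↦ -3·0·1·2 = 0
  2*Y**2 ↦ 2·1·36·1 = 72
  2*Y*Z ↦ 2·1·6·2 = 24
  -3*Z**2 ↦ -3·1·1·4 = -12
Sum: F(0, 6, 2) = (0) + (0) + (0) + (72) + (24) + (-12) = 84.
Reducing mod 7: 84 ≡ 0 (mod 7).
Since F(a, b, c) ≡ 0 (mod 7), P lies on the curve.


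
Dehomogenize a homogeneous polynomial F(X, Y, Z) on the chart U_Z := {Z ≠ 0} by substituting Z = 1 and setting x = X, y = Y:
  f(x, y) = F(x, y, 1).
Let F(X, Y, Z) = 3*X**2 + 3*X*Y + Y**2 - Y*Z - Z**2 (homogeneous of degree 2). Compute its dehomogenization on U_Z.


f(x, y) = 3*x**2 + 3*x*y + y**2 - y - 1

On U_Z we set Z = 1. Each monomial c·X^i·Y^j·Z^k in F becomes c·x^i·y^j·1^k = c·x^i·y^j.
Substituting Z = 1: F(X, Y, 1) = 3*x**2 + 3*x*y + y**2 - y - 1.
Note: deg(f) ≤ deg(F) = 2; strict inequality happens when F is divisible by Z (lost terms).


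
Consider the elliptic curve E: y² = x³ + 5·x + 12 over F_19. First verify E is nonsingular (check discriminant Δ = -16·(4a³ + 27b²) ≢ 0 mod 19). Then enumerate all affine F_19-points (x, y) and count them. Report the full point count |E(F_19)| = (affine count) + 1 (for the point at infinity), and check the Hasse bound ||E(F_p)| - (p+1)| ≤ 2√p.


Affine points = {(2, 7), (2, 12), (3, 4), (3, 15), (4, 1), (4, 18), (6, 7), (6, 12), (9, 8), (9, 11), (10, 6), (10, 13), (11, 7), (11, 12), (15, 2), (15, 17), (18, 5), (18, 14)}; affine count = 18; |E(F_19)| = 19.

Discriminant check: Δ ∝ 4a³ + 27b² = 4·5³ + 27·12² = 4·125 + 27·144 ≡ 18 (mod 19). Nonzero ⇒ E is nonsingular.
For each x ∈ F_19, compute rhs = x³ + 5·x + 12 mod 19, then count y ∈ F_19 with y² ≡ rhs.
  x = 0: rhs = 12, matching y values: none (0 points).
  x = 1: rhs = 18, matching y values: none (0 points).
  x = 2: rhs = 11, matching y values: 7, 12 (2 points).
  x = 3: rhs = 16, matching y values: 4, 15 (2 points).
  x = 4: rhs = 1, matching y values: 1, 18 (2 points).
  x = 5: rhs = 10, matching y values: none (0 points).
  x = 6: rhs = 11, matching y values: 7, 12 (2 points).
  x = 7: rhs = 10, matching y values: none (0 points).
  x = 8: rhs = 13, matching y values: none (0 points).
  x = 9: rhs = 7, matching y values: 8, 11 (2 points).
  x = 10: rhs = 17, matching y values: 6, 13 (2 points).
  x = 11: rhs = 11, matching y values: 7, 12 (2 points).
  x = 12: rhs = 14, matching y values: none (0 points).
  x = 13: rhs = 13, matching y values: none (0 points).
  x = 14: rhs = 14, matching y values: none (0 points).
  x = 15: rhs = 4, matching y values: 2, 17 (2 points).
  x = 16: rhs = 8, matching y values: none (0 points).
  x = 17: rhs = 13, matching y values: none (0 points).
  x = 18: rhs = 6, matching y values: 5, 14 (2 points).
Total affine count: 18.
Full point count |E(F_19)| = 18 + 1 = 19.
Hasse bound: |19 − (19+1)| = |-1| = 1 ≤ 2√19 ≈ 8.7178 ✓.


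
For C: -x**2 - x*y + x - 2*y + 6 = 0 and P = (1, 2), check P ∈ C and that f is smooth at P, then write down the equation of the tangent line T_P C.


Tangent line at P: -3*x - 3*y + 9 = 0.

Step 1: f(1, 2) = 0, so P lies on C.
Step 2: partial derivatives
  f_x(x, y) = -2*x - y + 1, f_y(x, y) = -x - 2.
  f_x(P) = -3, f_y(P) = -3 (gradient nonzero, so P is smooth).
Step 3: tangent line at P: -3·(x − 1) + -3·(y − 2) = 0.
Expanding: -3*x - 3*y + 9 = 0.


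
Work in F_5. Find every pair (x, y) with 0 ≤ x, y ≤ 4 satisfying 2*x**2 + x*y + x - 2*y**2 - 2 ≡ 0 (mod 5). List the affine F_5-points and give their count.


Affine F_5-points: {(0, 2), (0, 3), (1, 1), (1, 2), (3, 1), (3, 3)}; count = 6.

For each of the 25 pairs (x, y) ∈ F_5², evaluate f(x, y) mod 5. Record the zeros.
  x = 0: [0↦3, 1↦1, 2↦0, 3↦0, 4↦1]  zeros at y ∈ {2, 3}
  x = 1: [0↦1, 1↦0, 2↦0, 3↦1, 4↦3]  zeros at y ∈ {1, 2}
  x = 2: [0↦3, 1↦3, 2↦4, 3↦1, 4↦4]  zeros at y ∈ ∅
  x = 3: [0↦4, 1↦0, 2↦2, 3↦0, 4↦4]  zeros at y ∈ {1, 3}
  x = 4: [0↦4, 1↦1, 2↦4, 3↦3, 4↦3]  zeros at y ∈ ∅
Collecting zeros: affine points = {(0, 2), (0, 3), (1, 1), (1, 2), (3, 1), (3, 3)}.
Total count |C(F_5)_aff| = 6.


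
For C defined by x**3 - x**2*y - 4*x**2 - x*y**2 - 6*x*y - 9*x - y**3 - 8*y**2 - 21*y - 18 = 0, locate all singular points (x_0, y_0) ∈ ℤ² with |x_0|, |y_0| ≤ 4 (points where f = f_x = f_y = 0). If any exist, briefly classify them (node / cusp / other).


Singular points: {(0, -3)}; classification: node.

Compute partial derivatives:
  f_x = 3*x**2 - 2*x*y - 8*x - y**2 - 6*y - 9.
  f_y = -x**2 - 2*x*y - 6*x - 3*y**2 - 16*y - 21.
Scan x_0 ∈ {−4, ..., 4}. For each x_0, f_y(x_0, y) is a polynomial in y; find its integer roots y ∈ {−4, ..., 4}, then test f_x and f at those candidates.
  x = -4: f_y(-4, y) = -3*y**2 - 8*y - 13; no integer root y with |y| ≤ 4.
  x = -3: f_y(-3, y) = -3*y**2 - 10*y - 12; no integer root y with |y| ≤ 4.
  x = -2: f_y(-2, y) = -3*y**2 - 12*y - 13; no integer root y with |y| ≤ 4.
  x = -1: f_y(-1, y) = -3*y**2 - 14*y - 16; vanishes at y ∈ {-2}. (-1, -2): f_x = 6 ≠ 0.
  x = 0: f_y(0, y) = -3*y**2 - 16*y - 21; vanishes at y ∈ {-3}. (0, -3): f_x = 0, f = 0 — SINGULAR.
  x = 1: f_y(1, y) = -3*y**2 - 18*y - 28; no integer root y with |y| ≤ 4.
  x = 2: f_y(2, y) = -3*y**2 - 20*y - 37; no integer root y with |y| ≤ 4.
  x = 3: f_y(3, y) = -3*y**2 - 22*y - 48; no integer root y with |y| ≤ 4.
  x = 4: f_y(4, y) = -3*y**2 - 24*y - 61; no integer root y with |y| ≤ 4.
Only singular point on the grid: (0, -3).
Classify: substitute x = 0 + u, y = -3 + v and expand: f = u**3 - u**2*v - u**2 - u*v**2 - v**3 + v**2.
No constant or linear terms (consistent with a singular point). Quadratic part: -u**2 + v**2. Cubic part: u**3 - u**2*v - u*v**2 - v**3.
The quadratic part v**2 - u**2 = (v − u)(v + u) splits into two distinct linear factors, so there are two distinct tangent lines y − -3 = ±(x − 0) — this is a node (ordinary double point).
Classification: node.


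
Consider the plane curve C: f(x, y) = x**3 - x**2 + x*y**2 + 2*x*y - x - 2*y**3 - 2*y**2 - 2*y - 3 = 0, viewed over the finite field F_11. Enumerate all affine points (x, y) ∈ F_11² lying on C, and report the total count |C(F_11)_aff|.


Affine F_11-points: {(2, 4), (2, 9), (3, 10), (5, 4), (6, 8), (8, 2), (8, 5), (8, 7), (9, 3)}; count = 9.

For each of the 121 pairs (x, y) ∈ F_11², evaluate f(x, y) mod 11. Record the zeros.
  x = 0: [0↦8, 1↦2, 2↦2, 3↦7, 4↦5, 5↦6, 6↦9, 7↦2, 8↦6, 9↦9, 10↦10]  zeros at y ∈ ∅
  x = 1: [0↦7, 1↦4, 2↦9, 3↦10, 4↦6, 5↦7, 6↦1, 7↦9, 8↦8, 9↦8, 10↦8]  zeros at y ∈ ∅
  x = 2: [0↦10, 1↦10, 2↦9, 3↦6, 4↦0, 5↦1, 6↦8, 7↦9, 8↦3, 9↦0, 10↦10]  zeros at y ∈ {4, 9}
  x = 3: [0↦1, 1↦4, 2↦8, 3↦1, 4↦4, 5↦5, 6↦3, 7↦8, 8↦8, 9↦2, 10↦0]  zeros at y ∈ {10}
  x = 4: [0↦8, 1↦3, 2↦1, 3↦1, 4↦2, 5↦3, 6↦3, 7↦1, 8↦7, 9↦9, 10↦6]  zeros at y ∈ ∅
  x = 5: [0↦4, 1↦2, 2↦5, 3↦1, 4↦0, 5↦1, 6↦3, 7↦5, 8↦6, 9↦5, 10↦1]  zeros at y ∈ {4}
  x = 6: [0↦6, 1↦7, 2↦4, 3↦7, 4↦4, 5↦5, 6↦9, 7↦4, 8↦0, 9↦7, 10↦2]  zeros at y ∈ {8}
  x = 7: [0↦9, 1↦2, 2↦4, 3↦3, 4↦9, 5↦10, 6↦5, 7↦4, 8↦6, 9↦10, 10↦4]  zeros at y ∈ ∅
  x = 8: [0↦8, 1↦4, 2↦0, 3↦6, 4↦10, 5↦0, 6↦8, 7↦0, 8↦8, 9↦9, 10↦2]  zeros at y ∈ {2, 5, 7}
  x = 9: [0↦9, 1↦8, 2↦9, 3↦0, 4↦2, 5↦3, 6↦2, 7↦9, 8↦1, 9↦10, 10↦2]  zeros at y ∈ {3}
  x = 10: [0↦7, 1↦9, 2↦4, 3↦2, 4↦2, 5↦3, 6↦4, 7↦4, 8↦2, 9↦8, 10↦10]  zeros at y ∈ ∅
Collecting zeros: affine points = {(2, 4), (2, 9), (3, 10), (5, 4), (6, 8), (8, 2), (8, 5), (8, 7), (9, 3)}.
Total count |C(F_11)_aff| = 9.


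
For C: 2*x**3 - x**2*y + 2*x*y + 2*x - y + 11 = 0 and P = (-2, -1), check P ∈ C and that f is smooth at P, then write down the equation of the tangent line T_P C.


Tangent line at P: 20*x - 9*y + 31 = 0.

Step 1: f(-2, -1) = 0, so P lies on C.
Step 2: partial derivatives
  f_x(x, y) = 6*x**2 - 2*x*y + 2*y + 2, f_y(x, y) = -x**2 + 2*x - 1.
  f_x(P) = 20, f_y(P) = -9 (gradient nonzero, so P is smooth).
Step 3: tangent line at P: 20·(x − -2) + -9·(y − -1) = 0.
Expanding: 20*x - 9*y + 31 = 0.


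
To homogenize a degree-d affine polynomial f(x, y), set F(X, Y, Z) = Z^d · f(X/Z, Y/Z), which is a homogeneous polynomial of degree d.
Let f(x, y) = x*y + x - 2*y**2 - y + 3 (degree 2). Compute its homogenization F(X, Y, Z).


F(X, Y, Z) = X*Y + X*Z - 2*Y**2 - Y*Z + 3*Z**2

deg(f) = 2.
Substitute x = X/Z, y = Y/Z into f, then multiply by Z^2.
  monomial 1·x^1·y^1 ↦ 1·X^1·Y^1·Z^0.
  monomial 1·x^1·y^0 ↦ 1·X^1·Y^0·Z^1.
  monomial -2·x^0·y^2 ↦ -2·X^0·Y^2·Z^0.
  monomial -1·x^0·y^1 ↦ -1·X^0·Y^1·Z^1.
  monomial 3·x^0·y^0 ↦ 3·X^0·Y^0·Z^2.
Collecting: F(X, Y, Z) = X*Y + X*Z - 2*Y**2 - Y*Z + 3*Z**2.


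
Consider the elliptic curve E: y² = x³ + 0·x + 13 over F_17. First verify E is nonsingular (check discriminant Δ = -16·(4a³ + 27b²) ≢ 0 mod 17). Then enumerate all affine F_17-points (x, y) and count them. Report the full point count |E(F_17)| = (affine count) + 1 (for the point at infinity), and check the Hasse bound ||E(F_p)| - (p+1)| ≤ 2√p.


Affine points = {(0, 8), (0, 9), (2, 2), (2, 15), (4, 3), (4, 14), (5, 6), (5, 11), (6, 5), (6, 12), (7, 4), (7, 13), (8, 7), (8, 10), (11, 1), (11, 16), (13, 0)}; affine count = 17; |E(F_17)| = 18.

Discriminant check: Δ ∝ 4a³ + 27b² = 4·0³ + 27·13² = 4·0 + 27·169 ≡ 7 (mod 17). Nonzero ⇒ E is nonsingular.
For each x ∈ F_17, compute rhs = x³ + 0·x + 13 mod 17, then count y ∈ F_17 with y² ≡ rhs.
  x = 0: rhs = 13, matching y values: 8, 9 (2 points).
  x = 1: rhs = 14, matching y values: none (0 points).
  x = 2: rhs = 4, matching y values: 2, 15 (2 points).
  x = 3: rhs = 6, matching y values: none (0 points).
  x = 4: rhs = 9, matching y values: 3, 14 (2 points).
  x = 5: rhs = 2, matching y values: 6, 11 (2 points).
  x = 6: rhs = 8, matching y values: 5, 12 (2 points).
  x = 7: rhs = 16, matching y values: 4, 13 (2 points).
  x = 8: rhs = 15, matching y values: 7, 10 (2 points).
  x = 9: rhs = 11, matching y values: none (0 points).
  x = 10: rhs = 10, matching y values: none (0 points).
  x = 11: rhs = 1, matching y values: 1, 16 (2 points).
  x = 12: rhs = 7, matching y values: none (0 points).
  x = 13: rhs = 0, matching y values: 0 (1 points).
  x = 14: rhs = 3, matching y values: none (0 points).
  x = 15: rhs = 5, matching y values: none (0 points).
  x = 16: rhs = 12, matching y values: none (0 points).
Total affine count: 17.
Full point count |E(F_17)| = 17 + 1 = 18.
Hasse bound: |18 − (17+1)| = |0| = 0 ≤ 2√17 ≈ 8.2462 ✓.
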